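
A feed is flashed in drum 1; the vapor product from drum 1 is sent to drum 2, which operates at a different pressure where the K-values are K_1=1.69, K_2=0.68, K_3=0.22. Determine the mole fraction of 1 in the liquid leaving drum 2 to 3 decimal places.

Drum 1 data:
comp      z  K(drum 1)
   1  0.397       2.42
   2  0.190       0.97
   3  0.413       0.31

x_1 (drum 2) = 0.459

Drum 1:
Newton–Raphson from ψ₁ = 0.48:
  ψ₁ = 0.480: g = -0.0966, g' = -0.723 → ψ₁ = 0.346
  ψ₁ = 0.346: g = -0.0023, g' = -0.699 → ψ₁ = 0.343
Converged at ψ₁ = 0.343.
Drum-1 compositions:
  1: x = 0.267, y = 0.646
  2: x = 0.192, y = 0.186
  3: x = 0.541, y = 0.168
Drum-2 feed = drum-1 vapor: z₂ = (0.6461, 0.1862, 0.1677).
Drum 2:
Material balance + equilibrium reduce to Σ zᵢ(Kᵢ−1)/(1+ψ₂(Kᵢ−1)) = 0.
g(0) = ΣzᵢKᵢ − 1 = 0.255 and g(1) = 1 − Σzᵢ/Kᵢ = -0.419, so a root lies in (0, 1).
Iterate (Newton) starting at ψ₂ = 0.6:
  ψ₂ = 0.600: g = -0.0044, g' = -0.544 → ψ₂ = 0.592
Converged at ψ₂ = 0.592.
  1: x = 0.459, y = 0.775
  2: x = 0.230, y = 0.156
  3: x = 0.312, y = 0.069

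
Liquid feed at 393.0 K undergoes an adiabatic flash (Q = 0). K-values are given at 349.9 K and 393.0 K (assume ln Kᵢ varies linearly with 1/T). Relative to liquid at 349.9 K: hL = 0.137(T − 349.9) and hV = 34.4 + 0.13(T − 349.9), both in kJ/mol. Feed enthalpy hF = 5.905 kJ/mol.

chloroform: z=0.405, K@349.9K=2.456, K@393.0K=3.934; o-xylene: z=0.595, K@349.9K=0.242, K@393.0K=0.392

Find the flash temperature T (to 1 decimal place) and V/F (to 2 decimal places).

T = 353.2 K, V/F = 0.16

Adiabatic flash: solve Rachford–Rice at each trial T, then check hF = ψ·hV(T) + (1−ψ)·hL(T).
  T = 349.9 K: K = (2.456, 0.242), RR gives ψ = 0.126, H_out = 4.322 kJ/mol
  T = 393.0 K: K = (3.934, 0.392), RR gives ψ = 0.463, H_out = 21.703 kJ/mol
  T = 371.4 K: K = (3.149, 0.312), RR gives ψ = 0.312, H_out = 13.631 kJ/mol
  T = 360.6 K: K = (2.790, 0.276), RR gives ψ = 0.227, H_out = 9.250 kJ/mol
  T = 355.2 K: K = (2.619, 0.258), RR gives ψ = 0.179, H_out = 6.861 kJ/mol
  T = 352.5 K: K = (2.535, 0.250), RR gives ψ = 0.152, H_out = 5.595 kJ/mol
  T = 353.9 K: K = (2.578, 0.254), RR gives ψ = 0.166, H_out = 6.258 kJ/mol
Linear interpolation between T = 352.5 (H_out = 5.595) and T = 353.9 (H_out = 6.258) on hF = 5.905 gives T ≈ 353.2 K, at which ψ = 0.16.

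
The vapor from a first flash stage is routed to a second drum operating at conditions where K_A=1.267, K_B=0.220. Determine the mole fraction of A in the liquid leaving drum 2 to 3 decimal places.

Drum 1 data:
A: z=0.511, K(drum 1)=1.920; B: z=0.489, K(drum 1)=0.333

x_A (drum 2) = 0.745

Drum 1:
Material balance + equilibrium reduce to Σ zᵢ(Kᵢ−1)/(1+ψ₁(Kᵢ−1)) = 0.
Check two-phase: ΣzᵢKᵢ = 1.144 > 1 and Σzᵢ/Kᵢ = 1.735 > 1, so g(0) = 0.144 > 0 and g(1) = -0.735 < 0.
Binary case is linear: z₁(K₁−1)(1+ψ₁(K₂−1)) + z₂(K₂−1)(1+ψ₁(K₁−1)) = 0
⇒ ψ₁ = [z₁(K₁−1)+z₂(K₂−1)] / [−(K₁−1)(K₂−1)] = 0.1440/0.6136 = 0.235
Drum-1 compositions:
  A: x = 0.420, y = 0.807
  B: x = 0.580, y = 0.193
Drum-2 feed = drum-1 vapor: z₂ = (0.8070, 0.1930).
Drum 2:
Rachford–Rice: g(ψ₂) = Σ zᵢ(Kᵢ−1)/(1+ψ₂(Kᵢ−1)) = 0.
Feasibility: ΣzᵢKᵢ = 1.065, Σzᵢ/Kᵢ = 1.514 — both > 1, two phases present.
Binary case is linear: z₁(K₁−1)(1+ψ₂(K₂−1)) + z₂(K₂−1)(1+ψ₂(K₁−1)) = 0
⇒ ψ₂ = [z₁(K₁−1)+z₂(K₂−1)] / [−(K₁−1)(K₂−1)] = 0.0649/0.2083 = 0.312
  A: x = 0.745, y = 0.944
  B: x = 0.255, y = 0.056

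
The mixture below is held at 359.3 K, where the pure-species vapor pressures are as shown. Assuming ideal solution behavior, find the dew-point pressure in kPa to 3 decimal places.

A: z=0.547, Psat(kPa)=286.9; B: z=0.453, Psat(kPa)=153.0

At the dew point ψ → 1, so Σzᵢ/Kᵢ = 1 with Kᵢ = Pᵢˢᵃᵗ/P ⇒ 1/P = Σzᵢ/Pᵢˢᵃᵗ.
1/P = 0.547/286.9 + 0.453/153.0 = 0.004867 ⇒ P = 205.450 kPa

Pdew = 205.450 kPa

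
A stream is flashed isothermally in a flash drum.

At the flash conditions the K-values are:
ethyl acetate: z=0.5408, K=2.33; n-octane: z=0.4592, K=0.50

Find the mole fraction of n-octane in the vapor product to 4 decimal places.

Material balance + equilibrium reduce to Σ zᵢ(Kᵢ−1)/(1+ψ(Kᵢ−1)) = 0.
Feasibility: ΣzᵢKᵢ = 1.4897, Σzᵢ/Kᵢ = 1.1505 — both > 1, two phases present.
Newton iteration, ψ⁰ = 0.38:
  ψ = 0.3800: g = 0.19433, g' = -0.5971 → ψ = 0.7055
  ψ = 0.7055: g = 0.01636, g' = -0.5286 → ψ = 0.7364
  ψ = 0.7364: g = -0.00004, g' = -0.5318 → ψ = 0.7363
Converged at ψ = 0.7363.
Compositions from xᵢ = zᵢ/(1+ψ(Kᵢ−1)), yᵢ = Kᵢxᵢ:
  ethyl acetate: x = 0.2732, y = 0.6366
  n-octane: x = 0.7268, y = 0.3634

y_n-octane = 0.3634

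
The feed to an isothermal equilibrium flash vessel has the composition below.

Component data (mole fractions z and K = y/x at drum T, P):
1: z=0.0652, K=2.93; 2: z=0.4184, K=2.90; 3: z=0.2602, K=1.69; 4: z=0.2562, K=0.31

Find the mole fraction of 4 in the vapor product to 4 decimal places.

Rachford–Rice: g(V/F) = Σ zᵢ(Kᵢ−1)/(1+V/F(Kᵢ−1)) = 0.
g(0) = ΣzᵢKᵢ − 1 = 0.9236 and g(1) = 1 − Σzᵢ/Kᵢ = -0.1469, so a root lies in (0, 1).
Newton–Raphson from V/F = 0.61:
  V/F = 0.6100: g = 0.24709, g' = -0.8003 → V/F = 0.9187
  V/F = 0.9187: g = -0.03810, g' = -1.1886 → V/F = 0.8867
  V/F = 0.8867: g = -0.00147, g' = -1.0997 → V/F = 0.8853
Converged at V/F = 0.8853.
Compositions from xᵢ = zᵢ/(1+V/F(Kᵢ−1)), yᵢ = Kᵢxᵢ:
  1: x = 0.0241, y = 0.0705
  2: x = 0.1560, y = 0.4524
  3: x = 0.1615, y = 0.2730
  4: x = 0.6584, y = 0.2041

y_4 = 0.2041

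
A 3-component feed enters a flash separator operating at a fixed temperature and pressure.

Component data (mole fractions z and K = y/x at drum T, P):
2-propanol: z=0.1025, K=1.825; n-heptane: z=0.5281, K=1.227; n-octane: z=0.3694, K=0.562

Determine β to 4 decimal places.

Rachford–Rice: g(β) = Σ zᵢ(Kᵢ−1)/(1+β(Kᵢ−1)) = 0.
g(0) = ΣzᵢKᵢ − 1 = 0.0426 and g(1) = 1 − Σzᵢ/Kᵢ = -0.1439, so a root lies in (0, 1).
Newton–Raphson from β = 0.31:
  β = 0.3100: g = -0.00788, g' = -0.1629 → β = 0.2616
  β = 0.2616: g = -0.00003, g' = -0.1618 → β = 0.2614
Converged at β = 0.2614.

β = 0.2614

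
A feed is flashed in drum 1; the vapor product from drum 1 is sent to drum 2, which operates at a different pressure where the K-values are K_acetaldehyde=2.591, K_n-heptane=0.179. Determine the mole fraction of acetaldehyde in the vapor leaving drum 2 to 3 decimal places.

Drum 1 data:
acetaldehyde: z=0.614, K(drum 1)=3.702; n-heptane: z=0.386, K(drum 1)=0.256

Drum 1:
Rachford–Rice: g(ψ₁) = Σ zᵢ(Kᵢ−1)/(1+ψ₁(Kᵢ−1)) = 0.
Feasibility: ΣzᵢKᵢ = 2.372, Σzᵢ/Kᵢ = 1.674 — both > 1, two phases present.
Iterate (Newton) starting at ψ₁ = 0.5:
  ψ₁ = 0.500: g = 0.2484, g' = -1.353 → ψ₁ = 0.684
  ψ₁ = 0.684: g = -0.0017, g' = -1.438 → ψ₁ = 0.682
Converged at ψ₁ = 0.682.
Drum-1 compositions:
  acetaldehyde: x = 0.216, y = 0.799
  n-heptane: x = 0.784, y = 0.201
Drum-2 feed = drum-1 vapor: z₂ = (0.7993, 0.2007).
Drum 2:
Let ψ₂ = V/F and solve Σ zᵢ(Kᵢ−1)/(1+ψ₂(Kᵢ−1)) = 0.
Feasibility: ΣzᵢKᵢ = 2.107, Σzᵢ/Kᵢ = 1.430 — both > 1, two phases present.
Binary case is linear: z₁(K₁−1)(1+ψ₂(K₂−1)) + z₂(K₂−1)(1+ψ₂(K₁−1)) = 0
⇒ ψ₂ = [z₁(K₁−1)+z₂(K₂−1)] / [−(K₁−1)(K₂−1)] = 1.1068/1.3062 = 0.847
  acetaldehyde: x = 0.340, y = 0.882
  n-heptane: x = 0.660, y = 0.118

y_acetaldehyde (drum 2) = 0.882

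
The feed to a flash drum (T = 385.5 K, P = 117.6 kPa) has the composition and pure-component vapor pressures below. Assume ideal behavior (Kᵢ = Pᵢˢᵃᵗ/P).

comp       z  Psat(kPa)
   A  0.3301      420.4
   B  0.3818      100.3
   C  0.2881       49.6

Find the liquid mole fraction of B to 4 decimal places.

x_B = 0.4208

Raoult's law: Kᵢ = Pᵢˢᵃᵗ/P = Pᵢˢᵃᵗ/117.6.
  K_A = 420.4/117.6 = 3.574830, K_B = 100.3/117.6 = 0.852891, K_C = 49.6/117.6 = 0.421769
Material balance + equilibrium reduce to Σ zᵢ(Kᵢ−1)/(1+ψ(Kᵢ−1)) = 0.
g(0) = ΣzᵢKᵢ − 1 = 0.6272 and g(1) = 1 − Σzᵢ/Kᵢ = -0.2231, so a root lies in (0, 1).
Newton iteration, ψ⁰ = 0.5:
  ψ = 0.5000: g = 0.07661, g' = -0.6185 → ψ = 0.6239
  ψ = 0.6239: g = 0.00367, g' = -0.5679 → ψ = 0.6303
Converged at ψ = 0.6303.
Compositions from xᵢ = zᵢ/(1+ψ(Kᵢ−1)), yᵢ = Kᵢxᵢ:
  A: x = 0.1258, y = 0.4499
  B: x = 0.4208, y = 0.3589
  C: x = 0.4533, y = 0.1912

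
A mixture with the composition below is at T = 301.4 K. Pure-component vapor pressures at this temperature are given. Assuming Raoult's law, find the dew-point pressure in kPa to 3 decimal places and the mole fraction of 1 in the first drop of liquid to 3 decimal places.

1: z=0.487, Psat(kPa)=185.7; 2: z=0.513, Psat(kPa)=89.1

Pdew = 119.331 kPa, x_1 = 0.313

At the dew point ψ → 1, so Σzᵢ/Kᵢ = 1 with Kᵢ = Pᵢˢᵃᵗ/P ⇒ 1/P = Σzᵢ/Pᵢˢᵃᵗ.
1/P = 0.487/185.7 + 0.513/89.1 = 0.008380 ⇒ P = 119.331 kPa
xᵢ = zᵢP/Pᵢˢᵃᵗ ⇒ x_1 = 0.487·119.331/185.7 = 0.313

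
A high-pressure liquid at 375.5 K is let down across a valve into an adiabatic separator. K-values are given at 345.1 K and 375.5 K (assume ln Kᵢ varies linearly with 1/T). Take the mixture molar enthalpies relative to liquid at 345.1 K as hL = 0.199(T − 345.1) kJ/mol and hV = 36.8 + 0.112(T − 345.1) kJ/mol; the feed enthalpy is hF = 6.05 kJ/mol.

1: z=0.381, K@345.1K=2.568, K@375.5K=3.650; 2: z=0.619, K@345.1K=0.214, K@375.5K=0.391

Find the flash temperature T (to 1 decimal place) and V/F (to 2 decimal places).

Adiabatic flash: solve Rachford–Rice at each trial T, then check hF = ψ·hV(T) + (1−ψ)·hL(T).
  T = 345.1 K: K = (2.568, 0.214), RR gives ψ = 0.090, H_out = 3.311 kJ/mol
  T = 375.5 K: K = (3.650, 0.391), RR gives ψ = 0.392, H_out = 19.439 kJ/mol
  T = 360.3 K: K = (3.084, 0.293), RR gives ψ = 0.242, H_out = 11.607 kJ/mol
  T = 352.7 K: K = (2.820, 0.251), RR gives ψ = 0.169, H_out = 7.610 kJ/mol
  T = 348.9 K: K = (2.692, 0.232), RR gives ψ = 0.130, H_out = 5.511 kJ/mol
  T = 350.8 K: K = (2.756, 0.242), RR gives ψ = 0.150, H_out = 6.571 kJ/mol
Linear interpolation between T = 348.9 (H_out = 5.511) and T = 350.8 (H_out = 6.571) on hF = 6.05 gives T ≈ 349.9 K, at which ψ = 0.14.

T = 349.9 K, V/F = 0.14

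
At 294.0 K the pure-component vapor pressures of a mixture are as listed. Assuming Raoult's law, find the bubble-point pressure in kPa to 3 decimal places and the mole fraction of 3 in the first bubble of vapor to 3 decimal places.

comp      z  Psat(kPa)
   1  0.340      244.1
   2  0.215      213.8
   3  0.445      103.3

At the bubble point ψ → 0, so ΣzᵢKᵢ = 1 with Kᵢ = Pᵢˢᵃᵗ/P ⇒ P = ΣzᵢPᵢˢᵃᵗ.
P = 0.340·244.1 + 0.215·213.8 + 0.445·103.3 = 174.929 kPa
yᵢ = zᵢPᵢˢᵃᵗ/P ⇒ y_3 = 0.445·103.3/174.929 = 0.263

Pbub = 174.929 kPa, y_3 = 0.263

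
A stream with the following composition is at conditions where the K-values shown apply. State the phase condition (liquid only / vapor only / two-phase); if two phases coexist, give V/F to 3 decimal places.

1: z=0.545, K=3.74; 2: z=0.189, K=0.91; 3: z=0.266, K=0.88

vapor only

ΣzᵢKᵢ = 2.444; Σzᵢ/Kᵢ = 0.656.
Since Σzᵢ/Kᵢ < 1 the mixture is above its dew point — single vapor phase.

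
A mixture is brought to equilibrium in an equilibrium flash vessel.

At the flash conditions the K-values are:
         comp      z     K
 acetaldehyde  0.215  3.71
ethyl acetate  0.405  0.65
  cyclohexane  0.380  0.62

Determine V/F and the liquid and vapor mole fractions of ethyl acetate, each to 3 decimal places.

V/F = 0.300, x_ethyl acetate = 0.453, y_ethyl acetate = 0.294

Newton–Raphson from V/F = 0.5:
  V/F = 0.500: g = -0.1027, g' = -0.441 → V/F = 0.267
  V/F = 0.267: g = 0.0208, g' = -0.659 → V/F = 0.299
  V/F = 0.299: g = 0.0007, g' = -0.614 → V/F = 0.300
Converged at V/F = 0.300.
Compositions from xᵢ = zᵢ/(1+V/F(Kᵢ−1)), yᵢ = Kᵢxᵢ:
  acetaldehyde: x = 0.119, y = 0.440
  ethyl acetate: x = 0.453, y = 0.294
  cyclohexane: x = 0.429, y = 0.266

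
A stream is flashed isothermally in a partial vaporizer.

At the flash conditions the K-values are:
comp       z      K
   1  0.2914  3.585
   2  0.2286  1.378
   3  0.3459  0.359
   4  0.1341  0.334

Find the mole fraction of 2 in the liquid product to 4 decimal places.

Let β = V/F and solve Σ zᵢ(Kᵢ−1)/(1+β(Kᵢ−1)) = 0.
g(0) = ΣzᵢKᵢ − 1 = 0.5286 and g(1) = 1 − Σzᵢ/Kᵢ = -0.6122, so a root lies in (0, 1).
Newton–Raphson from β = 0.52:
  β = 0.5200: g = -0.07565, g' = -0.8361 → β = 0.4295
  β = 0.4295: g = 0.00024, g' = -0.8487 → β = 0.4298
Converged at β = 0.4298.
Compositions from xᵢ = zᵢ/(1+β(Kᵢ−1)), yᵢ = Kᵢxᵢ:
  1: x = 0.1380, y = 0.4949
  2: x = 0.1967, y = 0.2710
  3: x = 0.4774, y = 0.1714
  4: x = 0.1879, y = 0.0628

x_2 = 0.1967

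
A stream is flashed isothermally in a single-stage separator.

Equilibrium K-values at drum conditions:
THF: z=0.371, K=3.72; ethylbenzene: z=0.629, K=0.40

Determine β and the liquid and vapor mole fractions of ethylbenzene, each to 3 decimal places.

Material balance + equilibrium reduce to Σ zᵢ(Kᵢ−1)/(1+β(Kᵢ−1)) = 0.
Check two-phase: ΣzᵢKᵢ = 1.632 > 1 and Σzᵢ/Kᵢ = 1.672 > 1, so g(0) = 0.632 > 0 and g(1) = -0.672 < 0.
Newton iteration, β⁰ = 0.5:
  β = 0.500: g = -0.1115, g' = -0.955 → β = 0.383
  β = 0.383: g = 0.0040, g' = -1.040 → β = 0.387
Converged at β = 0.387.
Compositions from xᵢ = zᵢ/(1+β(Kᵢ−1)), yᵢ = Kᵢxᵢ:
  THF: x = 0.181, y = 0.672
  ethylbenzene: x = 0.819, y = 0.328

β = 0.387, x_ethylbenzene = 0.819, y_ethylbenzene = 0.328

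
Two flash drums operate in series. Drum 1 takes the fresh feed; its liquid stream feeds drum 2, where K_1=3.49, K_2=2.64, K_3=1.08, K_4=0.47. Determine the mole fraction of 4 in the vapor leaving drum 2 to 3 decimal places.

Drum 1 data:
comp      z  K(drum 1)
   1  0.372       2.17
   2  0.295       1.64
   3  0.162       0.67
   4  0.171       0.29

Drum 1:
Iterate (Newton) starting at ψ₁ = 0.33:
  ψ₁ = 0.330: g = 0.2513, g' = -0.517 → ψ₁ = 0.816
  ψ₁ = 0.816: g = -0.0154, g' = -0.706 → ψ₁ = 0.795
  ψ₁ = 0.795: g = -0.0003, g' = -0.676 → ψ₁ = 0.794
Converged at ψ₁ = 0.794.
Drum-1 compositions:
  1: x = 0.193, y = 0.418
  2: x = 0.196, y = 0.321
  3: x = 0.220, y = 0.147
  4: x = 0.392, y = 0.114
Drum-2 feed = drum-1 liquid: z₂ = (0.1928, 0.1956, 0.2195, 0.3920).
Drum 2:
Newton–Raphson from ψ₂ = 0.43:
  ψ₂ = 0.430: g = 0.1679, g' = -0.646 → ψ₂ = 0.690
  ψ₂ = 0.690: g = 0.0162, g' = -0.553 → ψ₂ = 0.719
Converged at ψ₂ = 0.719.
  1: x = 0.069, y = 0.241
  2: x = 0.090, y = 0.237
  3: x = 0.208, y = 0.224
  4: x = 0.634, y = 0.298

y_4 (drum 2) = 0.298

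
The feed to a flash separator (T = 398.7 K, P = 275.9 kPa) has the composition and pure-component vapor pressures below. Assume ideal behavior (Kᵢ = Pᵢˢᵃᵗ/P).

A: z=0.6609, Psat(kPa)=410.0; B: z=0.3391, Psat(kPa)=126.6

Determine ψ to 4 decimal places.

Raoult's law: Kᵢ = Pᵢˢᵃᵗ/P = Pᵢˢᵃᵗ/275.9.
  K_A = 410.0/275.9 = 1.486046, K_B = 126.6/275.9 = 0.458862
Material balance + equilibrium reduce to Σ zᵢ(Kᵢ−1)/(1+ψ(Kᵢ−1)) = 0.
Feasibility: ΣzᵢKᵢ = 1.1377, Σzᵢ/Kᵢ = 1.1837 — both > 1, two phases present.
Binary case is linear: z₁(K₁−1)(1+ψ(K₂−1)) + z₂(K₂−1)(1+ψ(K₁−1)) = 0
⇒ ψ = [z₁(K₁−1)+z₂(K₂−1)] / [−(K₁−1)(K₂−1)] = 0.13773/0.26302 = 0.5236

ψ = 0.5236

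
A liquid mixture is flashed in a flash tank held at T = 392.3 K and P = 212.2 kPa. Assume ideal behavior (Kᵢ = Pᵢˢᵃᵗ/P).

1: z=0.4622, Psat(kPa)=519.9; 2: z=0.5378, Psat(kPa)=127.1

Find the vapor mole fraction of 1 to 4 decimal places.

Raoult's law: Kᵢ = Pᵢˢᵃᵗ/P = Pᵢˢᵃᵗ/212.2.
  K_1 = 519.9/212.2 = 2.450047, K_2 = 127.1/212.2 = 0.598963
Rachford–Rice: g(ψ) = Σ zᵢ(Kᵢ−1)/(1+ψ(Kᵢ−1)) = 0.
Feasibility: ΣzᵢKᵢ = 1.4545, Σzᵢ/Kᵢ = 1.0865 — both > 1, two phases present.
Iterate (Newton) starting at ψ = 0.53:
  ψ = 0.5300: g = 0.10507, g' = -0.4502 → ψ = 0.7634
  ψ = 0.7634: g = 0.00726, g' = -0.3986 → ψ = 0.7816
Converged at ψ = 0.7816.
Compositions from xᵢ = zᵢ/(1+ψ(Kᵢ−1)), yᵢ = Kᵢxᵢ:
  1: x = 0.2166, y = 0.5308
  2: x = 0.7834, y = 0.4692

y_1 = 0.5308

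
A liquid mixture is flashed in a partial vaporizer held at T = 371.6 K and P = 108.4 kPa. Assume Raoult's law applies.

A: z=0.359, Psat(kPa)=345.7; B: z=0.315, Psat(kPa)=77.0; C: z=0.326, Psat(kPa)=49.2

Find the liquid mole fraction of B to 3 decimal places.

Raoult's law: Kᵢ = Pᵢˢᵃᵗ/P = Pᵢˢᵃᵗ/108.4.
  K_A = 345.7/108.4 = 3.18911, K_B = 77.0/108.4 = 0.71033, K_C = 49.2/108.4 = 0.45387
Material balance + equilibrium reduce to Σ zᵢ(Kᵢ−1)/(1+ψ(Kᵢ−1)) = 0.
Feasibility: ΣzᵢKᵢ = 1.517, Σzᵢ/Kᵢ = 1.274 — both > 1, two phases present.
Iterate (Newton) starting at ψ = 0.55:
  ψ = 0.550: g = -0.0064, g' = -0.590 → ψ = 0.539
Converged at ψ = 0.539.
Compositions from xᵢ = zᵢ/(1+ψ(Kᵢ−1)), yᵢ = Kᵢxᵢ:
  A: x = 0.165, y = 0.525
  B: x = 0.373, y = 0.265
  C: x = 0.462, y = 0.210

x_B = 0.373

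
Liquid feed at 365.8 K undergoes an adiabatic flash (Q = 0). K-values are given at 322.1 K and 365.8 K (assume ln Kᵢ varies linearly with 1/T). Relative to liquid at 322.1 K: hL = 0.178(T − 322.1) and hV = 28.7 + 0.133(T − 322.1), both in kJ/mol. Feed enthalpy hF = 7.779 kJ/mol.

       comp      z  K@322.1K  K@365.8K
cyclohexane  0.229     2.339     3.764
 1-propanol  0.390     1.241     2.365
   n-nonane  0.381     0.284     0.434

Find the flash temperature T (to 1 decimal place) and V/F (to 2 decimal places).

T = 323.7 K, V/F = 0.26

Adiabatic flash: solve Rachford–Rice at each trial T, then check hF = ψ·hV(T) + (1−ψ)·hL(T).
  T = 322.1 K: K = (2.339, 1.241, 0.284), RR gives ψ = 0.224, H_out = 6.437 kJ/mol
  T = 365.8 K: K = (3.764, 2.365, 0.434), RR gives ψ = 0.876, H_out = 31.188 kJ/mol
  T = 344.0 K: K = (3.014, 1.750, 0.356), RR gives ψ = 0.615, H_out = 20.939 kJ/mol
  T = 333.1 K: K = (2.668, 1.483, 0.319), RR gives ψ = 0.449, H_out = 14.611 kJ/mol
  T = 327.6 K: K = (2.501, 1.359, 0.301), RR gives ψ = 0.345, H_out = 10.808 kJ/mol
  T = 324.9 K: K = (2.421, 1.300, 0.293), RR gives ψ = 0.288, H_out = 8.741 kJ/mol
  T = 323.5 K: K = (2.380, 1.270, 0.288), RR gives ψ = 0.257, H_out = 7.610 kJ/mol
Linear interpolation between T = 323.5 (H_out = 7.610) and T = 324.9 (H_out = 8.741) on hF = 7.779 gives T ≈ 323.7 K, at which ψ = 0.26.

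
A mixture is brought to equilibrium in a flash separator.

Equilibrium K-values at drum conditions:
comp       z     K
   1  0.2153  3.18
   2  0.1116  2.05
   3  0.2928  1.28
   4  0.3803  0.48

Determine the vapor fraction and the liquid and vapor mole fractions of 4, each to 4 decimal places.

ψ = 0.7232, x_4 = 0.6095, y_4 = 0.2926

Material balance + equilibrium reduce to Σ zᵢ(Kᵢ−1)/(1+ψ(Kᵢ−1)) = 0.
Check two-phase: ΣzᵢKᵢ = 1.4708 > 1 and Σzᵢ/Kᵢ = 1.1432 > 1, so g(0) = 0.4708 > 0 and g(1) = -0.1432 < 0.
Newton iteration, ψ⁰ = 0.46:
  ψ = 0.4600: g = 0.12606, g' = -0.5067 → ψ = 0.7088
  ψ = 0.7088: g = 0.00681, g' = -0.4723 → ψ = 0.7232
Converged at ψ = 0.7232.
Compositions from xᵢ = zᵢ/(1+ψ(Kᵢ−1)), yᵢ = Kᵢxᵢ:
  1: x = 0.0836, y = 0.2657
  2: x = 0.0634, y = 0.1300
  3: x = 0.2435, y = 0.3117
  4: x = 0.6095, y = 0.2926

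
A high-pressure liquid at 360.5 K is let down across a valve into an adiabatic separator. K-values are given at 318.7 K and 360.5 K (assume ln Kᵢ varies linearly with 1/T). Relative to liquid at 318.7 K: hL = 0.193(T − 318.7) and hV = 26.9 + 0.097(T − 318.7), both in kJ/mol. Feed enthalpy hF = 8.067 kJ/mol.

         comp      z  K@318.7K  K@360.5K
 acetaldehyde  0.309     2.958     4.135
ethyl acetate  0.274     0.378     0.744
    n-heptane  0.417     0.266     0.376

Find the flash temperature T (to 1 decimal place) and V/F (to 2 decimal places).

T = 333.7 K, V/F = 0.20

Adiabatic flash: solve Rachford–Rice at each trial T, then check hF = ψ·hV(T) + (1−ψ)·hL(T).
  T = 318.7 K: K = (2.958, 0.378, 0.266), RR gives ψ = 0.095, H_out = 2.555 kJ/mol
  T = 360.5 K: K = (4.135, 0.744, 0.376), RR gives ψ = 0.405, H_out = 17.345 kJ/mol
  T = 339.6 K: K = (3.534, 0.541, 0.320), RR gives ψ = 0.246, H_out = 10.156 kJ/mol
  T = 329.1 K: K = (3.241, 0.455, 0.292), RR gives ψ = 0.171, H_out = 6.437 kJ/mol
  T = 334.4 K: K = (3.388, 0.497, 0.306), RR gives ψ = 0.209, H_out = 8.332 kJ/mol
  T = 331.8 K: K = (3.315, 0.476, 0.299), RR gives ψ = 0.190, H_out = 7.408 kJ/mol
  T = 333.1 K: K = (3.351, 0.487, 0.303), RR gives ψ = 0.200, H_out = 7.871 kJ/mol
Linear interpolation between T = 333.1 (H_out = 7.871) and T = 334.4 (H_out = 8.332) on hF = 8.067 gives T ≈ 333.7 K, at which ψ = 0.20.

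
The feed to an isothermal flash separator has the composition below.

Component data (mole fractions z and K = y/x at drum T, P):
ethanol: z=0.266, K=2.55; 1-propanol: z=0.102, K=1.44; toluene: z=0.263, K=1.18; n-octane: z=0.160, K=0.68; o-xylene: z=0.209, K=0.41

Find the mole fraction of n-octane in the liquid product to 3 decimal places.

x_n-octane = 0.206

Newton–Raphson from ψ = 0.46:
  ψ = 0.460: g = 0.0925, g' = -0.398 → ψ = 0.692
  ψ = 0.692: g = 0.0012, g' = -0.402 → ψ = 0.695
Converged at ψ = 0.695.
Compositions from xᵢ = zᵢ/(1+ψ(Kᵢ−1)), yᵢ = Kᵢxᵢ:
  ethanol: x = 0.128, y = 0.326
  1-propanol: x = 0.078, y = 0.112
  toluene: x = 0.234, y = 0.276
  n-octane: x = 0.206, y = 0.140
  o-xylene: x = 0.354, y = 0.145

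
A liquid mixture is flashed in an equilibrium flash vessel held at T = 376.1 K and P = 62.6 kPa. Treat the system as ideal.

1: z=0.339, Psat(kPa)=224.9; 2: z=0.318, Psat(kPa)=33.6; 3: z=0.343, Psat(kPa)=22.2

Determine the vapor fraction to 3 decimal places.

Raoult's law: Kᵢ = Pᵢˢᵃᵗ/P = Pᵢˢᵃᵗ/62.6.
  K_1 = 224.9/62.6 = 3.59265, K_2 = 33.6/62.6 = 0.53674, K_3 = 22.2/62.6 = 0.35463
Newton–Raphson from ψ = 0.5:
  ψ = 0.500: g = -0.1358, g' = -0.859 → ψ = 0.342
  ψ = 0.342: g = 0.0068, g' = -0.972 → ψ = 0.349
Converged at ψ = 0.349.

ψ = 0.349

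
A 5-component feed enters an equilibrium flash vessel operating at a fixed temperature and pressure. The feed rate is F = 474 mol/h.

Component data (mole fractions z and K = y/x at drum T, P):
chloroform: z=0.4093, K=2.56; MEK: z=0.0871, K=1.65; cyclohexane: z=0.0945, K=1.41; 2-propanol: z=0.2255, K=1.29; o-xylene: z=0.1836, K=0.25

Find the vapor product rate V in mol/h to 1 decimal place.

V = 408.6 mol/h

Iterate (Newton) starting at ψ = 0.5:
  ψ = 0.5000: g = 0.27039, g' = -0.6251 → ψ = 0.9325
  ψ = 0.9325: g = -0.08322, g' = -1.3425 → ψ = 0.8705
  ψ = 0.8705: g = -0.00903, g' = -1.0721 → ψ = 0.8621
  ψ = 0.8621: g = -0.00012, g' = -1.0440 → ψ = 0.8620
Converged at ψ = 0.8620.
Then V = ψ·F = 0.8620·474 = 408.6 mol/h and L = F − V = 65.4 mol/h.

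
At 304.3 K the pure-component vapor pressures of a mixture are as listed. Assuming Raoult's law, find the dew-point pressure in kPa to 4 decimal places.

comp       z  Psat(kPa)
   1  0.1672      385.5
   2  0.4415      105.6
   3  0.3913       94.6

At the dew point ψ → 1, so Σzᵢ/Kᵢ = 1 with Kᵢ = Pᵢˢᵃᵗ/P ⇒ 1/P = Σzᵢ/Pᵢˢᵃᵗ.
1/P = 0.1672/385.5 + 0.4415/105.6 + 0.3913/94.6 = 0.0087510 ⇒ P = 114.2732 kPa

Pdew = 114.2732 kPa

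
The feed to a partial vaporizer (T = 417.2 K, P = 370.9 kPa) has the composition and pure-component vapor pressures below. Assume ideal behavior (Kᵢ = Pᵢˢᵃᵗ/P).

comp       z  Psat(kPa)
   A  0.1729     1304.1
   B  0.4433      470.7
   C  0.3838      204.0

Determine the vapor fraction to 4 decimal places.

ψ = 0.7175

Raoult's law: Kᵢ = Pᵢˢᵃᵗ/P = Pᵢˢᵃᵗ/370.9.
  K_A = 1304.1/370.9 = 3.516042, K_B = 470.7/370.9 = 1.269075, K_C = 204.0/370.9 = 0.550013
Let ψ = V/F and solve Σ zᵢ(Kᵢ−1)/(1+ψ(Kᵢ−1)) = 0.
g(0) = ΣzᵢKᵢ − 1 = 0.3816 and g(1) = 1 − Σzᵢ/Kᵢ = -0.0963, so a root lies in (0, 1).
Iterate (Newton) starting at ψ = 0.5:
  ψ = 0.5000: g = 0.07495, g' = -0.3690 → ψ = 0.7031
  ψ = 0.7031: g = 0.00477, g' = -0.3317 → ψ = 0.7175
Converged at ψ = 0.7175.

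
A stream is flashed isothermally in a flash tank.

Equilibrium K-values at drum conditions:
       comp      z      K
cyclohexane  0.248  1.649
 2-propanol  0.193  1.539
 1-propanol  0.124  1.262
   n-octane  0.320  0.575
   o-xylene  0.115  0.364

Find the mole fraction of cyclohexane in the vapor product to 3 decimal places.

y_cyclohexane = 0.337

Material balance + equilibrium reduce to Σ zᵢ(Kᵢ−1)/(1+V/F(Kᵢ−1)) = 0.
Check two-phase: ΣzᵢKᵢ = 1.088 > 1 and Σzᵢ/Kᵢ = 1.247 > 1, so g(0) = 0.088 > 0 and g(1) = -0.247 < 0.
Newton iteration, V/F⁰ = 0.43:
  V/F = 0.430: g = -0.0276, g' = -0.282 → V/F = 0.332
  V/F = 0.332: g = -0.0006, g' = -0.271 → V/F = 0.330
Converged at V/F = 0.330.
Compositions from xᵢ = zᵢ/(1+V/F(Kᵢ−1)), yᵢ = Kᵢxᵢ:
  cyclohexane: x = 0.204, y = 0.337
  2-propanol: x = 0.164, y = 0.252
  1-propanol: x = 0.114, y = 0.144
  n-octane: x = 0.372, y = 0.214
  o-xylene: x = 0.146, y = 0.053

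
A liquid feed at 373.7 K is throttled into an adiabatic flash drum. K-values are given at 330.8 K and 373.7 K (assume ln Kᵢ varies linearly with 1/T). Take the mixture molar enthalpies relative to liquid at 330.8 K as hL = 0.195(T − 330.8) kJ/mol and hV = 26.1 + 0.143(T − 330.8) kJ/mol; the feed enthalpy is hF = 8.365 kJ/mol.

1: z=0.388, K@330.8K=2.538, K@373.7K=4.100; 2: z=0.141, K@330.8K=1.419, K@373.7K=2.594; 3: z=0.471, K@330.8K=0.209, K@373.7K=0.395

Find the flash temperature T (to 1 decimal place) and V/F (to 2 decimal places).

T = 333.5 K, V/F = 0.30

Adiabatic flash: solve Rachford–Rice at each trial T, then check hF = ψ·hV(T) + (1−ψ)·hL(T).
  T = 330.8 K: K = (2.538, 1.419, 0.209), RR gives ψ = 0.271, H_out = 7.074 kJ/mol
  T = 373.7 K: K = (4.100, 2.594, 0.395), RR gives ψ = 0.691, H_out = 24.861 kJ/mol
  T = 352.2 K: K = (3.271, 1.953, 0.293), RR gives ψ = 0.489, H_out = 16.390 kJ/mol
  T = 341.5 K: K = (2.893, 1.673, 0.249), RR gives ψ = 0.387, H_out = 11.978 kJ/mol
  T = 336.1 K: K = (2.711, 1.542, 0.228), RR gives ψ = 0.331, H_out = 9.587 kJ/mol
  T = 333.5 K: K = (2.625, 1.481, 0.219), RR gives ψ = 0.302, H_out = 8.379 kJ/mol
  T = 332.1 K: K = (2.580, 1.448, 0.214), RR gives ψ = 0.286, H_out = 7.709 kJ/mol
Linear interpolation between T = 332.1 (H_out = 7.709) and T = 333.5 (H_out = 8.379) on hF = 8.365 gives T ≈ 333.5 K, at which ψ = 0.30.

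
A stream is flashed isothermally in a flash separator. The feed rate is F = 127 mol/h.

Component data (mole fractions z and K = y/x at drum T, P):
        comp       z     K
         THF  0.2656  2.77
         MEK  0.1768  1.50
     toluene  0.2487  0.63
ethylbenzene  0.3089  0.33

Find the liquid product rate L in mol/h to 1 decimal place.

Iterate (Newton) starting at ψ = 0.53:
  ψ = 0.5300: g = -0.12294, g' = -0.6352 → ψ = 0.3365
  ψ = 0.3365: g = -0.00199, g' = -0.6348 → ψ = 0.3333
Converged at ψ = 0.3333.
Then V = ψ·F = 0.3333·127 = 42.3 mol/h and L = F − V = 84.7 mol/h.

L = 84.7 mol/h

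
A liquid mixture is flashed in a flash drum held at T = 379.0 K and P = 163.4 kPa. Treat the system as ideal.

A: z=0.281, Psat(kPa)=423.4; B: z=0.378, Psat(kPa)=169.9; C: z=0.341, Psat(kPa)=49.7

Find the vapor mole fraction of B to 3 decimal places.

y_B = 0.388

Raoult's law: Kᵢ = Pᵢˢᵃᵗ/P = Pᵢˢᵃᵗ/163.4.
  K_A = 423.4/163.4 = 2.59119, K_B = 169.9/163.4 = 1.03978, K_C = 49.7/163.4 = 0.30416
Rachford–Rice: g(ψ) = Σ zᵢ(Kᵢ−1)/(1+ψ(Kᵢ−1)) = 0.
Feasibility: ΣzᵢKᵢ = 1.225, Σzᵢ/Kᵢ = 1.593 — both > 1, two phases present.
Iterate (Newton) starting at ψ = 0.5:
  ψ = 0.500: g = -0.1001, g' = -0.610 → ψ = 0.336
  ψ = 0.336: g = -0.0033, g' = -0.584 → ψ = 0.330
Converged at ψ = 0.330.
Compositions from xᵢ = zᵢ/(1+ψ(Kᵢ−1)), yᵢ = Kᵢxᵢ:
  A: x = 0.184, y = 0.477
  B: x = 0.373, y = 0.388
  C: x = 0.443, y = 0.135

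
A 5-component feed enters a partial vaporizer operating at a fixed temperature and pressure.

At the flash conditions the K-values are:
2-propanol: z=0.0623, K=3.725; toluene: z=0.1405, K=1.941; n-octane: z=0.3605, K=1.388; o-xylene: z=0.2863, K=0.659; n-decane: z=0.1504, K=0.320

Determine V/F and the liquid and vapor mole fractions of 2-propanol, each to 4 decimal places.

Rachford–Rice: g(V/F) = Σ zᵢ(Kᵢ−1)/(1+V/F(Kᵢ−1)) = 0.
g(0) = ΣzᵢKᵢ − 1 = 0.2420 and g(1) = 1 − Σzᵢ/Kᵢ = -0.2533, so a root lies in (0, 1).
Newton iteration, V/F⁰ = 0.5:
  V/F = 0.5000: g = 0.00626, g' = -0.3865 → V/F = 0.5162
Converged at V/F = 0.5162.
Compositions from xᵢ = zᵢ/(1+V/F(Kᵢ−1)), yᵢ = Kᵢxᵢ:
  2-propanol: x = 0.0259, y = 0.0964
  toluene: x = 0.0946, y = 0.1836
  n-octane: x = 0.3003, y = 0.4169
  o-xylene: x = 0.3475, y = 0.2290
  n-decane: x = 0.2317, y = 0.0742

V/F = 0.5162, x_2-propanol = 0.0259, y_2-propanol = 0.0964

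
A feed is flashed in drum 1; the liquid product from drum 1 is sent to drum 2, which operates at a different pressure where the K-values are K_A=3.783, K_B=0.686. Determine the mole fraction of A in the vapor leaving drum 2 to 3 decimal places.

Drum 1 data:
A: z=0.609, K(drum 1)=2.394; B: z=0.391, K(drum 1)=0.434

Drum 1:
Material balance + equilibrium reduce to Σ zᵢ(Kᵢ−1)/(1+ψ₁(Kᵢ−1)) = 0.
Feasibility: ΣzᵢKᵢ = 1.628, Σzᵢ/Kᵢ = 1.155 — both > 1, two phases present.
Binary case is linear: z₁(K₁−1)(1+ψ₁(K₂−1)) + z₂(K₂−1)(1+ψ₁(K₁−1)) = 0
⇒ ψ₁ = [z₁(K₁−1)+z₂(K₂−1)] / [−(K₁−1)(K₂−1)] = 0.6276/0.7890 = 0.795
Drum-1 compositions:
  A: x = 0.289, y = 0.691
  B: x = 0.711, y = 0.309
Drum-2 feed = drum-1 liquid: z₂ = (0.2888, 0.7112).
Drum 2:
Rachford–Rice: g(ψ₂) = Σ zᵢ(Kᵢ−1)/(1+ψ₂(Kᵢ−1)) = 0.
Check two-phase: ΣzᵢKᵢ = 1.580 > 1 and Σzᵢ/Kᵢ = 1.113 > 1, so g(0) = 0.580 > 0 and g(1) = -0.113 < 0.
Iterate (Newton) starting at ψ₂ = 0.5:
  ψ₂ = 0.500: g = 0.0711, g' = -0.490 → ψ₂ = 0.645
  ψ₂ = 0.645: g = 0.0074, g' = -0.396 → ψ₂ = 0.664
Converged at ψ₂ = 0.664.
  A: x = 0.101, y = 0.384
  B: x = 0.899, y = 0.616

y_A (drum 2) = 0.384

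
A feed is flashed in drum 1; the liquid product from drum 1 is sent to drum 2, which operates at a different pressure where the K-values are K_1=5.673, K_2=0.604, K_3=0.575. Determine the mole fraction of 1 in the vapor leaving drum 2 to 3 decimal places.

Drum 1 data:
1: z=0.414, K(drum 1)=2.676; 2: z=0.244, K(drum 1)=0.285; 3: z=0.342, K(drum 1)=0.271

y_1 (drum 2) = 0.461

Drum 1:
Newton–Raphson from ψ₁ = 0.5:
  ψ₁ = 0.500: g = -0.2863, g' = -1.096 → ψ₁ = 0.239
  ψ₁ = 0.239: g = -0.0168, g' = -1.041 → ψ₁ = 0.223
Converged at ψ₁ = 0.223.
Drum-1 compositions:
  1: x = 0.301, y = 0.807
  2: x = 0.290, y = 0.083
  3: x = 0.408, y = 0.111
Drum-2 feed = drum-1 liquid: z₂ = (0.3014, 0.2902, 0.4083).
Drum 2:
Newton iteration, ψ₂⁰ = 0.5:
  ψ₂ = 0.500: g = 0.0585, g' = -0.781 → ψ₂ = 0.575
  ψ₂ = 0.575: g = 0.0036, g' = -0.690 → ψ₂ = 0.580
Converged at ψ₂ = 0.580.
  1: x = 0.081, y = 0.461
  2: x = 0.377, y = 0.228
  3: x = 0.542, y = 0.312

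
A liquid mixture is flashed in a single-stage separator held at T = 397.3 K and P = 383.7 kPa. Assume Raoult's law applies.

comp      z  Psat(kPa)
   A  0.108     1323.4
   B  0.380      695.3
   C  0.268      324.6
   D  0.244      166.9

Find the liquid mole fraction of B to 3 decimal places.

Raoult's law: Kᵢ = Pᵢˢᵃᵗ/P = Pᵢˢᵃᵗ/383.7.
  K_A = 1323.4/383.7 = 3.44905, K_B = 695.3/383.7 = 1.81209, K_C = 324.6/383.7 = 0.84597, K_D = 166.9/383.7 = 0.43498
Rachford–Rice: g(β) = Σ zᵢ(Kᵢ−1)/(1+β(Kᵢ−1)) = 0.
Feasibility: ΣzᵢKᵢ = 1.394, Σzᵢ/Kᵢ = 1.119 — both > 1, two phases present.
Newton–Raphson from β = 0.46:
  β = 0.460: g = 0.1183, g' = -0.426 → β = 0.738
  β = 0.738: g = 0.0041, g' = -0.417 → β = 0.748
Converged at β = 0.748.
Compositions from xᵢ = zᵢ/(1+β(Kᵢ−1)), yᵢ = Kᵢxᵢ:
  A: x = 0.038, y = 0.132
  B: x = 0.236, y = 0.428
  C: x = 0.303, y = 0.256
  D: x = 0.423, y = 0.184

x_B = 0.236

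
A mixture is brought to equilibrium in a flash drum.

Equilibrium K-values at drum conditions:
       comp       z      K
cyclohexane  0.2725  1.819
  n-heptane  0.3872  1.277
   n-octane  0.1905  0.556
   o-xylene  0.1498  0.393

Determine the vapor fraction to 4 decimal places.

Material balance + equilibrium reduce to Σ zᵢ(Kᵢ−1)/(1+ψ(Kᵢ−1)) = 0.
Feasibility: ΣzᵢKᵢ = 1.1549, Σzᵢ/Kᵢ = 1.1768 — both > 1, two phases present.
Newton iteration, ψ⁰ = 0.5:
  ψ = 0.5000: g = 0.01328, g' = -0.2907 → ψ = 0.5457
  ψ = 0.5457: g = -0.00017, g' = -0.2985 → ψ = 0.5451
Converged at ψ = 0.5451.

ψ = 0.5451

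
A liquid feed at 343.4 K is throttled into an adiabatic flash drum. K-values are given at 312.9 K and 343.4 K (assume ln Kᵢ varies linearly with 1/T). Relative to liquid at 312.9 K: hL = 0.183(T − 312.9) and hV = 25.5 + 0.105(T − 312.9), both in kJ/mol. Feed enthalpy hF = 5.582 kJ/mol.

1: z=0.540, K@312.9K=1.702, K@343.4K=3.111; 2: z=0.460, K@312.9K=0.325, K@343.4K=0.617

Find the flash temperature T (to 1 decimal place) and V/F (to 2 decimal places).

T = 314.4 K, V/F = 0.21

Adiabatic flash: solve Rachford–Rice at each trial T, then check hF = ψ·hV(T) + (1−ψ)·hL(T).
  T = 312.9 K: K = (1.702, 0.325), RR gives ψ = 0.145, H_out = 3.691 kJ/mol
  T = 343.4 K: K = (3.111, 0.617), RR gives ψ = 1.000, H_out = 28.703 kJ/mol
  T = 328.1 K: K = (2.331, 0.454), RR gives ψ = 0.644, H_out = 18.429 kJ/mol
  T = 320.5 K: K = (1.999, 0.386), RR gives ψ = 0.419, H_out = 11.820 kJ/mol
  T = 316.7 K: K = (1.846, 0.354), RR gives ψ = 0.293, H_out = 8.080 kJ/mol
  T = 314.8 K: K = (1.773, 0.339), RR gives ψ = 0.223, H_out = 5.991 kJ/mol
  T = 313.9 K: K = (1.739, 0.333), RR gives ψ = 0.187, H_out = 4.931 kJ/mol
  T = 314.4 K: K = (1.758, 0.336), RR gives ψ = 0.207, H_out = 5.526 kJ/mol
Linear interpolation between T = 314.4 (H_out = 5.526) and T = 314.8 (H_out = 5.991) on hF = 5.582 gives T ≈ 314.4 K, at which ψ = 0.21.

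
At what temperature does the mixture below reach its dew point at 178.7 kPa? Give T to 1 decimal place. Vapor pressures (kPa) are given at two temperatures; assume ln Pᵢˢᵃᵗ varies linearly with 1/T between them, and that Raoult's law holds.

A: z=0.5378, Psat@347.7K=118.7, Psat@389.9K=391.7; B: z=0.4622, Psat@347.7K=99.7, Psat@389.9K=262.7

T = 365.8 K

Dew-point temperature: Σzᵢ·P/Pᵢˢᵃᵗ(T) = 1. Interpolate ln Pᵢˢᵃᵗ = aᵢ + bᵢ/T.
  T = 347.7 K: ΣzᵢP/Pᵢˢᵃᵗ = 1.6381
  T = 389.9 K: ΣzᵢP/Pᵢˢᵃᵗ = 0.5598
  T = 368.8 K: ΣzᵢP/Pᵢˢᵃᵗ = 0.9271
  T = 358.2 K: ΣzᵢP/Pᵢˢᵃᵗ = 1.2232
  T = 363.5 K: ΣzᵢP/Pᵢˢᵃᵗ = 1.0627
  T = 366.1 K: ΣzᵢP/Pᵢˢᵃᵗ = 0.9934
  T = 364.8 K: ΣzᵢP/Pᵢˢᵃᵗ = 1.0273
Interpolating between 364.8 K and 366.1 K gives T ≈ 365.8 K.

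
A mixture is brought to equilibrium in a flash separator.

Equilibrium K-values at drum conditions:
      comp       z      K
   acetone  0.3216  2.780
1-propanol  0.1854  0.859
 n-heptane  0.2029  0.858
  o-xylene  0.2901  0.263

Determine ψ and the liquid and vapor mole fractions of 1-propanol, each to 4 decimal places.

ψ = 0.3599, x_1-propanol = 0.1953, y_1-propanol = 0.1678

Rachford–Rice: g(ψ) = Σ zᵢ(Kᵢ−1)/(1+ψ(Kᵢ−1)) = 0.
g(0) = ΣzᵢKᵢ − 1 = 0.3037 and g(1) = 1 − Σzᵢ/Kᵢ = -0.6710, so a root lies in (0, 1).
Newton iteration, ψ⁰ = 0.49:
  ψ = 0.4900: g = -0.08794, g' = -0.6857 → ψ = 0.3618
  ψ = 0.3618: g = -0.00123, g' = -0.6786 → ψ = 0.3599
Converged at ψ = 0.3599.
Compositions from xᵢ = zᵢ/(1+ψ(Kᵢ−1)), yᵢ = Kᵢxᵢ:
  acetone: x = 0.1960, y = 0.5449
  1-propanol: x = 0.1953, y = 0.1678
  n-heptane: x = 0.2138, y = 0.1835
  o-xylene: x = 0.3948, y = 0.1038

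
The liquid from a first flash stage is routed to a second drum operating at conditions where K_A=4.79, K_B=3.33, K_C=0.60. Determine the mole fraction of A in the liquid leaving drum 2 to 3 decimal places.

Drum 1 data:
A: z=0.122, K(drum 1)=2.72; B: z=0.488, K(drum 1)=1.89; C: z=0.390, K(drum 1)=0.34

Drum 1:
Rachford–Rice: g(ψ₁) = Σ zᵢ(Kᵢ−1)/(1+ψ₁(Kᵢ−1)) = 0.
g(0) = ΣzᵢKᵢ − 1 = 0.387 and g(1) = 1 − Σzᵢ/Kᵢ = -0.450, so a root lies in (0, 1).
Iterate (Newton) starting at ψ₁ = 0.54:
  ψ₁ = 0.540: g = 0.0022, g' = -0.683 → ψ₁ = 0.543
Converged at ψ₁ = 0.543.
Drum-1 compositions:
  A: x = 0.063, y = 0.172
  B: x = 0.329, y = 0.622
  C: x = 0.608, y = 0.207
Drum-2 feed = drum-1 liquid: z₂ = (0.0631, 0.3290, 0.6080).
Drum 2:
Newton iteration, ψ₂⁰ = 0.39:
  ψ₂ = 0.390: g = 0.2099, g' = -0.774 → ψ₂ = 0.661
  ψ₂ = 0.661: g = 0.0393, g' = -0.530 → ψ₂ = 0.735
  ψ₂ = 0.735: g = 0.0012, g' = -0.501 → ψ₂ = 0.738
Converged at ψ₂ = 0.738.
  A: x = 0.017, y = 0.080
  B: x = 0.121, y = 0.403
  C: x = 0.862, y = 0.517

x_A (drum 2) = 0.017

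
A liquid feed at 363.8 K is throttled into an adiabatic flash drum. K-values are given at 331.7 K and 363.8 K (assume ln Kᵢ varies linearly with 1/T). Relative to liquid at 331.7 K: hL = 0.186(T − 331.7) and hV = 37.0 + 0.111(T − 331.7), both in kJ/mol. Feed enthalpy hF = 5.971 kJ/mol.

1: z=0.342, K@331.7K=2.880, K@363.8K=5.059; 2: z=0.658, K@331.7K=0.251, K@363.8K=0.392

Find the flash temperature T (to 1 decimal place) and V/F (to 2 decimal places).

T = 335.0 K, V/F = 0.15

Adiabatic flash: solve Rachford–Rice at each trial T, then check hF = ψ·hV(T) + (1−ψ)·hL(T).
  T = 331.7 K: K = (2.880, 0.251), RR gives ψ = 0.107, H_out = 3.945 kJ/mol
  T = 363.8 K: K = (5.059, 0.392), RR gives ψ = 0.400, H_out = 19.821 kJ/mol
  T = 347.8 K: K = (3.870, 0.317), RR gives ψ = 0.272, H_out = 12.716 kJ/mol
  T = 339.8 K: K = (3.353, 0.283), RR gives ψ = 0.197, H_out = 8.693 kJ/mol
  T = 335.8 K: K = (3.114, 0.267), RR gives ψ = 0.155, H_out = 6.458 kJ/mol
  T = 333.8 K: K = (2.998, 0.259), RR gives ψ = 0.132, H_out = 5.264 kJ/mol
Linear interpolation between T = 333.8 (H_out = 5.264) and T = 335.8 (H_out = 6.458) on hF = 5.971 gives T ≈ 335.0 K, at which ψ = 0.15.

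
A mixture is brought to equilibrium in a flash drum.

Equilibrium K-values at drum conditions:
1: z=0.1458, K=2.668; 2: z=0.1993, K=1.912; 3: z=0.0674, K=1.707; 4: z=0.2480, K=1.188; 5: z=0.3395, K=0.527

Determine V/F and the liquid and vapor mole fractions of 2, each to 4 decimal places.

V/F = 0.8623, x_2 = 0.1116, y_2 = 0.2133

Rachford–Rice: g(V/F) = Σ zᵢ(Kᵢ−1)/(1+V/F(Kᵢ−1)) = 0.
Feasibility: ΣzᵢKᵢ = 1.3586, Σzᵢ/Kᵢ = 1.0513 — both > 1, two phases present.
Iterate (Newton) starting at V/F = 0.5:
  V/F = 0.5000: g = 0.12494, g' = -0.3548 → V/F = 0.8521
  V/F = 0.8521: g = 0.00363, g' = -0.3545 → V/F = 0.8624
  V/F = 0.8624: g = -0.00001, g' = -0.3563 → V/F = 0.8623
Converged at V/F = 0.8623.
Compositions from xᵢ = zᵢ/(1+V/F(Kᵢ−1)), yᵢ = Kᵢxᵢ:
  1: x = 0.0598, y = 0.1595
  2: x = 0.1116, y = 0.2133
  3: x = 0.0419, y = 0.0715
  4: x = 0.2134, y = 0.2535
  5: x = 0.5734, y = 0.3022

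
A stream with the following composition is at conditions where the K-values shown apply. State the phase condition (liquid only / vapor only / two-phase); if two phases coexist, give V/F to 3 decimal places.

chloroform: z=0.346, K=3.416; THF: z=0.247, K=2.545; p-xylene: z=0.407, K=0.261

two-phase, V/F = 0.599

ΣzᵢKᵢ = 1.917; Σzᵢ/Kᵢ = 1.758.
Both exceed 1, so a two-phase solution exists.
Material balance + equilibrium reduce to Σ zᵢ(Kᵢ−1)/(1+ψ(Kᵢ−1)) = 0.
Newton–Raphson from ψ = 0.36:
  ψ = 0.360: g = 0.2825, g' = -1.234 → ψ = 0.589
  ψ = 0.589: g = 0.0122, g' = -1.203 → ψ = 0.599
Converged at ψ = 0.599.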